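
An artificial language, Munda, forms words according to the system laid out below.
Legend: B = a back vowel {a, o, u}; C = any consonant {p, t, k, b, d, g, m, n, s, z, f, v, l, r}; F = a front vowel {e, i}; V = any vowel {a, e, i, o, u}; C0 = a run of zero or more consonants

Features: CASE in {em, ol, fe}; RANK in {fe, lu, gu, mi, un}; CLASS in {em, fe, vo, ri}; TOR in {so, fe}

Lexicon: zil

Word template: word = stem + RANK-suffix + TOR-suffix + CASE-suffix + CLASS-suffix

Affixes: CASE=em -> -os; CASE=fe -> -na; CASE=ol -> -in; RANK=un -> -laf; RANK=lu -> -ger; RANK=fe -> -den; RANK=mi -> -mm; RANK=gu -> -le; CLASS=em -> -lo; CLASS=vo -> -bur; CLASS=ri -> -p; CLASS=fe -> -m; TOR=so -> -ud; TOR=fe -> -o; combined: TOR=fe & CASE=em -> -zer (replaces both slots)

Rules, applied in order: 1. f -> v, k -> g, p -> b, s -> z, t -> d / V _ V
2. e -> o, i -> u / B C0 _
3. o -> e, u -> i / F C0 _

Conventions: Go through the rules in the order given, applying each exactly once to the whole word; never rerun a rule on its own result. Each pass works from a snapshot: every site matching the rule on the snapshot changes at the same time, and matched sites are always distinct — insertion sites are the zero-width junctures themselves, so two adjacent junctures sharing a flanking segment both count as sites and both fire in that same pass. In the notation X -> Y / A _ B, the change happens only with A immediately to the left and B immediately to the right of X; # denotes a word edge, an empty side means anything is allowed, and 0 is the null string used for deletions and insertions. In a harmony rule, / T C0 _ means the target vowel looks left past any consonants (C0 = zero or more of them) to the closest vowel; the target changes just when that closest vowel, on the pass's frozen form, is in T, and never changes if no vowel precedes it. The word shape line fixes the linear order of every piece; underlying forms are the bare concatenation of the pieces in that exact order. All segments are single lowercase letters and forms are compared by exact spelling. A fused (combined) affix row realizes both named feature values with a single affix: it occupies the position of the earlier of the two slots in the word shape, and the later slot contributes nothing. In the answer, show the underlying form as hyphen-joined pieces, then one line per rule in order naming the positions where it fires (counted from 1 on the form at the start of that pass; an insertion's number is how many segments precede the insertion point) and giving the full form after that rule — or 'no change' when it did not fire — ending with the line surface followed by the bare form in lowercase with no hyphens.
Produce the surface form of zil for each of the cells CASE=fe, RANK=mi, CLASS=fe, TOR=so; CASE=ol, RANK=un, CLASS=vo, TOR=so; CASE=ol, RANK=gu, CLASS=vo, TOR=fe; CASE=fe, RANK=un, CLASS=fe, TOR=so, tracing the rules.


cell CASE=fe, RANK=mi, CLASS=fe, TOR=so:
underlying: zil-mm-ud-na-m
1. f -> v, k -> g, p -> b, s -> z, t -> d / V _ V: no change
2. e -> o, i -> u / B C0 _: no change
3. o -> e, u -> i / F C0 _: fires at position(s) 6: zilmmidnam
surface: zilmmidnam

cell CASE=ol, RANK=un, CLASS=vo, TOR=so:
underlying: zil-laf-ud-in-bur
1. f -> v, k -> g, p -> b, s -> z, t -> d / V _ V: fires at position(s) 6: zillavudinbur
2. e -> o, i -> u / B C0 _: fires at position(s) 9: zillavudunbur
3. o -> e, u -> i / F C0 _: no change
surface: zillavudunbur

cell CASE=ol, RANK=gu, CLASS=vo, TOR=fe:
underlying: zil-le-o-in-bur
1. f -> v, k -> g, p -> b, s -> z, t -> d / V _ V: no change
2. e -> o, i -> u / B C0 _: fires at position(s) 7: zilleounbur
3. o -> e, u -> i / F C0 _: fires at position(s) 6: zilleeunbur
surface: zilleeunbur

cell CASE=fe, RANK=un, CLASS=fe, TOR=so:
underlying: zil-laf-ud-na-m
1. f -> v, k -> g, p -> b, s -> z, t -> d / V _ V: fires at position(s) 6: zillavudnam
2. e -> o, i -> u / B C0 _: no change
3. o -> e, u -> i / F C0 _: no change
surface: zillavudnam


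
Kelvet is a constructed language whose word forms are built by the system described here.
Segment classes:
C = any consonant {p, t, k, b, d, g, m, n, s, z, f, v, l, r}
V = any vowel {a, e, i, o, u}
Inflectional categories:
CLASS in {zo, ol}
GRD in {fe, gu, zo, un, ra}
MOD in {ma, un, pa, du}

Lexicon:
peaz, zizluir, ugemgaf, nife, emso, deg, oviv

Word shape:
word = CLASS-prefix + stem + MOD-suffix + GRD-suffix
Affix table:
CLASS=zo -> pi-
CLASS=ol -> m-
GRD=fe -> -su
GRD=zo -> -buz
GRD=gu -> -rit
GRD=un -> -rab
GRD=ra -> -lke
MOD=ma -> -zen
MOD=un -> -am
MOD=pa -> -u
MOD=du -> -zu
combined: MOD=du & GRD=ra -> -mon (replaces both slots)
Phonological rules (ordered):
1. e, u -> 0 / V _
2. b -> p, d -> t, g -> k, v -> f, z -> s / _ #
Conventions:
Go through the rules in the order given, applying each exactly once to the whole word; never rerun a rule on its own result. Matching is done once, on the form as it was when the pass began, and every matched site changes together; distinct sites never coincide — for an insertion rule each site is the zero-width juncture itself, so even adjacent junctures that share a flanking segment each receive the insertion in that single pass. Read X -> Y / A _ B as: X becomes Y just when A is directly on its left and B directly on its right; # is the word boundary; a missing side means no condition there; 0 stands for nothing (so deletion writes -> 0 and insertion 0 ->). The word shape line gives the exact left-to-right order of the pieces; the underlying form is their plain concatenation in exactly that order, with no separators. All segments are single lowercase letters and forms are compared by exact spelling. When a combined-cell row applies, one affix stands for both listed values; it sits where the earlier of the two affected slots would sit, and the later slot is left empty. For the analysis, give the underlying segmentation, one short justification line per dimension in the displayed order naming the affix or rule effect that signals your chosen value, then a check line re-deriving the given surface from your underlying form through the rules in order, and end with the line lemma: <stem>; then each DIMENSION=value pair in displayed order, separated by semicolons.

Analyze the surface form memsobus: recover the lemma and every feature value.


underlying: m-emso-u-buz
CLASS=ol - signalled by the affix m-
GRD=zo - signalled by the affix -buz
MOD=pa - signalled by the affix -u
check: memsoubuz -> memsobuz -> memsobus
lemma: emso; CLASS=ol; GRD=zo; MOD=pa


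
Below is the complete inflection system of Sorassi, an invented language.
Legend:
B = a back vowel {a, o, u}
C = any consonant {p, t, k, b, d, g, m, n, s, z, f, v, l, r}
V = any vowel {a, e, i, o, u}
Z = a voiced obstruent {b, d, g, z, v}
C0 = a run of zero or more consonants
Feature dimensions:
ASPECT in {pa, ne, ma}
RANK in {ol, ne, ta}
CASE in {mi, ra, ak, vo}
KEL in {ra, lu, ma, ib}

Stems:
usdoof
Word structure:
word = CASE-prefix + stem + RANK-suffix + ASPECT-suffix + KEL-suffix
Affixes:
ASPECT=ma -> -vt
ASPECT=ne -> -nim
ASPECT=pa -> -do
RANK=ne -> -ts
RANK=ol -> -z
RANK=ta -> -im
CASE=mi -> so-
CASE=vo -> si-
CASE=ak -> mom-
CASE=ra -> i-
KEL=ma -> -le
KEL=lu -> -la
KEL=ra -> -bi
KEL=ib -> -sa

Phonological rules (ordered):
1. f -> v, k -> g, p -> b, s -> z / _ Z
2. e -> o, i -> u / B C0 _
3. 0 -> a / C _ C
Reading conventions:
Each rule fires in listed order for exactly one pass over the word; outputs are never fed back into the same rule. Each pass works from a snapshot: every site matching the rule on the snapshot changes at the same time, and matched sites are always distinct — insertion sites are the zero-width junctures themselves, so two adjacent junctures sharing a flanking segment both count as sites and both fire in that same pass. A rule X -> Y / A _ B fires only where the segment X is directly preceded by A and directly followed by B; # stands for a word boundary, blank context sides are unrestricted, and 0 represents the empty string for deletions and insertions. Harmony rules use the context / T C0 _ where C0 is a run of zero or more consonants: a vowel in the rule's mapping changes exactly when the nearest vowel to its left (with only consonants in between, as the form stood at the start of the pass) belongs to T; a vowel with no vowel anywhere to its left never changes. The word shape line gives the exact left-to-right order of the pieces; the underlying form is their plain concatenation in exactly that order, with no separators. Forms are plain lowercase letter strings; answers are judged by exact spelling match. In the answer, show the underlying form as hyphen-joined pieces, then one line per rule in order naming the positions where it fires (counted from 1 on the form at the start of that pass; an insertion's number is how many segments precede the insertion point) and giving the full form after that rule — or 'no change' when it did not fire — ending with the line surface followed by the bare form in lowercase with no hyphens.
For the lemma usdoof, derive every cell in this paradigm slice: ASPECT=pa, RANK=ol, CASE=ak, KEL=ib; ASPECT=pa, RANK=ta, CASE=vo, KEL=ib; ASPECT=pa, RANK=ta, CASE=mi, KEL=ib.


cell ASPECT=pa, RANK=ol, CASE=ak, KEL=ib:
underlying: mom-usdoof-z-do-sa
1. f -> v, k -> g, p -> b, s -> z / _ Z: fires at position(s) 5, 9: momuzdoovzdosa
2. e -> o, i -> u / B C0 _: no change
3. 0 -> a / C _ C: inserts after position(s) 5, 9, 10: momuzadoovazadosa
surface: momuzadoovazadosa

cell ASPECT=pa, RANK=ta, CASE=vo, KEL=ib:
underlying: si-usdoof-im-do-sa
1. f -> v, k -> g, p -> b, s -> z / _ Z: fires at position(s) 4: siuzdoofimdosa
2. e -> o, i -> u / B C0 _: fires at position(s) 9: siuzdoofumdosa
3. 0 -> a / C _ C: inserts after position(s) 4, 10: siuzadoofumadosa
surface: siuzadoofumadosa

cell ASPECT=pa, RANK=ta, CASE=mi, KEL=ib:
underlying: so-usdoof-im-do-sa
1. f -> v, k -> g, p -> b, s -> z / _ Z: fires at position(s) 4: souzdoofimdosa
2. e -> o, i -> u / B C0 _: fires at position(s) 9: souzdoofumdosa
3. 0 -> a / C _ C: inserts after position(s) 4, 10: souzadoofumadosa
surface: souzadoofumadosa


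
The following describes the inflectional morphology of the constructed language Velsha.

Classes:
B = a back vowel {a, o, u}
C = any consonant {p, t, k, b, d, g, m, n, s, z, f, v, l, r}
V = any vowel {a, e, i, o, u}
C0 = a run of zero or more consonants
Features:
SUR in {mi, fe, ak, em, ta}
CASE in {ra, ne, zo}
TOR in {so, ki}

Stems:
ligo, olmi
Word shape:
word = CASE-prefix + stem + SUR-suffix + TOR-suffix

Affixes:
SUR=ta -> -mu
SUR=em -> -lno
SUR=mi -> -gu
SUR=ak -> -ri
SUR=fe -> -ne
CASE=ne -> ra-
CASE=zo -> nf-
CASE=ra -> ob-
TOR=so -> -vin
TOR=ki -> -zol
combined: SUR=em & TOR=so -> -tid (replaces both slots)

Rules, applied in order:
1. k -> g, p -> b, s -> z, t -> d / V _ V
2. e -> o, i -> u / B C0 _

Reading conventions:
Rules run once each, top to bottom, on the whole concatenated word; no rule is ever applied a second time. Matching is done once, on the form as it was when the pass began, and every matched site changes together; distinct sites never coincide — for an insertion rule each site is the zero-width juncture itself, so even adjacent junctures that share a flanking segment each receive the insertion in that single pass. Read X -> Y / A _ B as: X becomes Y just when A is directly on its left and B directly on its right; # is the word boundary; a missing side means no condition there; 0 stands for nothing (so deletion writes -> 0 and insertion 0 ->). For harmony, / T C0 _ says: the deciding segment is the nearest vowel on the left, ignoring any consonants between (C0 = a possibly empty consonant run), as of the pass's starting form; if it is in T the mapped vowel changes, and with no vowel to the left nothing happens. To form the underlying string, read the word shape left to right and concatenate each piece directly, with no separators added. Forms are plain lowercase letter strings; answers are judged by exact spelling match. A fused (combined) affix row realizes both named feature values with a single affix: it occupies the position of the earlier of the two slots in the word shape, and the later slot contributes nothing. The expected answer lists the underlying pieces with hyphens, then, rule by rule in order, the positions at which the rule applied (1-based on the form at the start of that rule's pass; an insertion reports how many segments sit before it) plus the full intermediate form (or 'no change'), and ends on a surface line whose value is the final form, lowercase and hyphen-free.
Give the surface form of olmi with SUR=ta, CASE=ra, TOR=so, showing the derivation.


underlying: ob-olmi-mu-vin
1. k -> g, p -> b, s -> z, t -> d / V _ V: no change
2. e -> o, i -> u / B C0 _: fires at position(s) 6, 10: obolmumuvun
surface: obolmumuvun


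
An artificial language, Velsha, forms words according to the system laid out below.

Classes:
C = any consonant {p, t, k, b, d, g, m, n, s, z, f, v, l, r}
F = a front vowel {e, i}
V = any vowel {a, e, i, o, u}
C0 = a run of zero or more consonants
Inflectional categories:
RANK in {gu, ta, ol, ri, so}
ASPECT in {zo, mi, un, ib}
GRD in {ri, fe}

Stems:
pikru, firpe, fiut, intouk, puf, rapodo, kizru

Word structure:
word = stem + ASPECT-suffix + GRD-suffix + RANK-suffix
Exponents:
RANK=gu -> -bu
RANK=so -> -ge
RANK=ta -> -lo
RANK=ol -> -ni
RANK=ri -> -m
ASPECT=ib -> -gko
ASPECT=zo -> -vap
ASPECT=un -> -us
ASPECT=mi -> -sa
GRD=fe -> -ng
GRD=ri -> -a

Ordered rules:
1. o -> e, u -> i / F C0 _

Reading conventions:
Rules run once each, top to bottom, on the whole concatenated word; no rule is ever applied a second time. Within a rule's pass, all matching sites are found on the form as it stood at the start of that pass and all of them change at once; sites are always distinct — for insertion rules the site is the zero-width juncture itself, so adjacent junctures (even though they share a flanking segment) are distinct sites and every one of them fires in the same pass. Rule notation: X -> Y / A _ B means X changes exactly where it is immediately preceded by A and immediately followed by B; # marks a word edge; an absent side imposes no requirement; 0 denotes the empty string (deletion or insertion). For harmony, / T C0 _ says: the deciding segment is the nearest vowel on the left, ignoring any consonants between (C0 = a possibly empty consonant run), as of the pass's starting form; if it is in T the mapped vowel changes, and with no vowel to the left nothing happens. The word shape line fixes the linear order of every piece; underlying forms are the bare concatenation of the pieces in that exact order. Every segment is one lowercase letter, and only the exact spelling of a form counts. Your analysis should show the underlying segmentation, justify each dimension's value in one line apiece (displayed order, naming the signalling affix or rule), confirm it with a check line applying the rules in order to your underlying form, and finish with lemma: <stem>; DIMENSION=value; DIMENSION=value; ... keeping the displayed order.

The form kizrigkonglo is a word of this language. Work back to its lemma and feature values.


underlying: kizru-gko-ng-lo
RANK=ta - signalled by the affix -lo
ASPECT=ib - signalled by the affix -gko
GRD=fe - signalled by the affix -ng
check: kizrugkonglo -> kizrigkonglo
lemma: kizru; RANK=ta; ASPECT=ib; GRD=fe


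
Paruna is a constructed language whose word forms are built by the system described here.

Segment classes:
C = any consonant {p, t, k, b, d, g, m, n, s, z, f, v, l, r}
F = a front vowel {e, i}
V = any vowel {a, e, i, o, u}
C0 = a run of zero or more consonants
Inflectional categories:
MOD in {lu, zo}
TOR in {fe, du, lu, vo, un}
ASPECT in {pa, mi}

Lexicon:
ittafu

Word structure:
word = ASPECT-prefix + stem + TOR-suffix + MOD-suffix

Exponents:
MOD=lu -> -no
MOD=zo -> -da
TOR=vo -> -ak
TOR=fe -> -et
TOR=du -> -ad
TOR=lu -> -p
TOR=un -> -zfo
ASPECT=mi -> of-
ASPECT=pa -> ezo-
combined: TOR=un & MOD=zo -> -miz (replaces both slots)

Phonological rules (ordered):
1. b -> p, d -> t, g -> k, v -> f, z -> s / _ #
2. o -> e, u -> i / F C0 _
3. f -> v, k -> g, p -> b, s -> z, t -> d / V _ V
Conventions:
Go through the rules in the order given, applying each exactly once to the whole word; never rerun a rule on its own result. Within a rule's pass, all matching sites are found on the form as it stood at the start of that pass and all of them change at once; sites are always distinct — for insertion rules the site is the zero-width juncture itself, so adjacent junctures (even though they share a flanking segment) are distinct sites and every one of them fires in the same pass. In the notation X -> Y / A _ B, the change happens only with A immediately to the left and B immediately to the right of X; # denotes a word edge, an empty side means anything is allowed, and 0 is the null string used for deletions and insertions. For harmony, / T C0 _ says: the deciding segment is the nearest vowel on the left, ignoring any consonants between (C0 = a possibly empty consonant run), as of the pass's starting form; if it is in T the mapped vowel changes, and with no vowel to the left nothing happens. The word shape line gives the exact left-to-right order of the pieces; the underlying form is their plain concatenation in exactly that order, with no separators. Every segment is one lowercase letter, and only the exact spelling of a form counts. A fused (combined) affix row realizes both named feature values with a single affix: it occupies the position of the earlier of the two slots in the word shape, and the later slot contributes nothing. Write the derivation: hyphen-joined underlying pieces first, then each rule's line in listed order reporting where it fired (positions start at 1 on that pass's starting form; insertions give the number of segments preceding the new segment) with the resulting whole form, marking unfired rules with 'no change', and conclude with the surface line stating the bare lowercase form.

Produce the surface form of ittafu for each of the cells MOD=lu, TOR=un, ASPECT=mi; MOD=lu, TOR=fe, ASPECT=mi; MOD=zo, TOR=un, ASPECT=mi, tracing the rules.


cell MOD=lu, TOR=un, ASPECT=mi:
underlying: of-ittafu-zfo-no
1. b -> p, d -> t, g -> k, v -> f, z -> s / _ #: no change
2. o -> e, u -> i / F C0 _: no change
3. f -> v, k -> g, p -> b, s -> z, t -> d / V _ V: fires at position(s) 2, 7: ovittavuzfono
surface: ovittavuzfono

cell MOD=lu, TOR=fe, ASPECT=mi:
underlying: of-ittafu-et-no
1. b -> p, d -> t, g -> k, v -> f, z -> s / _ #: no change
2. o -> e, u -> i / F C0 _: fires at position(s) 12: ofittafuetne
3. f -> v, k -> g, p -> b, s -> z, t -> d / V _ V: fires at position(s) 2, 7: ovittavuetne
surface: ovittavuetne

cell MOD=zo, TOR=un, ASPECT=mi:
underlying: of-ittafu-miz
1. b -> p, d -> t, g -> k, v -> f, z -> s / _ #: fires at position(s) 11: ofittafumis
2. o -> e, u -> i / F C0 _: no change
3. f -> v, k -> g, p -> b, s -> z, t -> d / V _ V: fires at position(s) 2, 7: ovittavumis
surface: ovittavumis


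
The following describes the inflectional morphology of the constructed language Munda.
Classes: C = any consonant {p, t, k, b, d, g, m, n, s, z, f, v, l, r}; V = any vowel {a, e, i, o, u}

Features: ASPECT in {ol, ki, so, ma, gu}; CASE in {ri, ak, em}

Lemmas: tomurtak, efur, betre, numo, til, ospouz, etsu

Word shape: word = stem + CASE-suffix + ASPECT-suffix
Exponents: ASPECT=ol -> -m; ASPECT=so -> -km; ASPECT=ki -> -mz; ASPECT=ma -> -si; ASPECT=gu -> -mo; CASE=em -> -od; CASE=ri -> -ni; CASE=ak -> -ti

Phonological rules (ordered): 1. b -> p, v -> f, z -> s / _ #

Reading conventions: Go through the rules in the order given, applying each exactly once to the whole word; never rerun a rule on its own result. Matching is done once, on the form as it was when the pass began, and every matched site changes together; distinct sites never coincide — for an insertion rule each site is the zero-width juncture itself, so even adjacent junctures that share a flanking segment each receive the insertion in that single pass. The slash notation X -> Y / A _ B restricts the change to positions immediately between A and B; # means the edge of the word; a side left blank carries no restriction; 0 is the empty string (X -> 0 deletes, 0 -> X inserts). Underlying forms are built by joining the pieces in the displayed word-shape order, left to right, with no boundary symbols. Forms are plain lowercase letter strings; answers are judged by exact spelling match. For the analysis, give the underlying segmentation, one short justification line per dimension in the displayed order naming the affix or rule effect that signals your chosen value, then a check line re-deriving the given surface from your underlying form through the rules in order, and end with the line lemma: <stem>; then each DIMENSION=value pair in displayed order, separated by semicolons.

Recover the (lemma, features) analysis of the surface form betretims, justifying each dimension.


underlying: betre-ti-mz
ASPECT=ki - signalled by the affix -mz
CASE=ak - signalled by the affix -ti
check: betretimz -> betretims
lemma: betre; ASPECT=ki; CASE=ak


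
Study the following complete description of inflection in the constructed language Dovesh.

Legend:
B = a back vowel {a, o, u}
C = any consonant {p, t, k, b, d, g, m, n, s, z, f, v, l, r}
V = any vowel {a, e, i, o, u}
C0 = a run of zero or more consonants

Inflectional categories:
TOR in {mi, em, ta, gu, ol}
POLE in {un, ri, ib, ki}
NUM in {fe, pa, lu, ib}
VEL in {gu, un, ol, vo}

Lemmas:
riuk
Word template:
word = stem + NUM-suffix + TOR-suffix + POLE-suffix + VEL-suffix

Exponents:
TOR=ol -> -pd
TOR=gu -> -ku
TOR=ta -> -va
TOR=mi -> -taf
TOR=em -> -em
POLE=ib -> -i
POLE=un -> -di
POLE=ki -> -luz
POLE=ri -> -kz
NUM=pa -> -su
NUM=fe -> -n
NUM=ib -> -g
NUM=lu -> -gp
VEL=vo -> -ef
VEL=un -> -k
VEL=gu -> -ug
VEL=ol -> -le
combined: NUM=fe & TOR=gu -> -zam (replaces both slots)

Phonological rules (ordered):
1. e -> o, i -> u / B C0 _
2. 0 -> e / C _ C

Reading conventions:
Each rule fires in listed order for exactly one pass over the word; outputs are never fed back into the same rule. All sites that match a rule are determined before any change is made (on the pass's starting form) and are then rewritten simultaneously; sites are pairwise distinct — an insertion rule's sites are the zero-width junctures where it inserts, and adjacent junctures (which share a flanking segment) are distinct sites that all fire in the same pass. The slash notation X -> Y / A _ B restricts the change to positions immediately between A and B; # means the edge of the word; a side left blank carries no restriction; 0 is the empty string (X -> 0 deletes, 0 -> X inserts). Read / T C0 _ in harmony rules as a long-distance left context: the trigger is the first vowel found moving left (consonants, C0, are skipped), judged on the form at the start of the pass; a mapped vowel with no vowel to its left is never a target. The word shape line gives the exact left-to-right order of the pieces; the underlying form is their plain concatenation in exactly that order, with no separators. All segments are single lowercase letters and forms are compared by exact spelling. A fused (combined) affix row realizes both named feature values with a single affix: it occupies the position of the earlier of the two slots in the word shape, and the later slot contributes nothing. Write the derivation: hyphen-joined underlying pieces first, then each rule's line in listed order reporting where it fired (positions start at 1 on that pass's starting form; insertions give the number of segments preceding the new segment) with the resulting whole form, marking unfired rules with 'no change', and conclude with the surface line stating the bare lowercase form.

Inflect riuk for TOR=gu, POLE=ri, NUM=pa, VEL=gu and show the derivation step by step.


underlying: riuk-su-ku-kz-ug
1. e -> o, i -> u / B C0 _: no change
2. 0 -> e / C _ C: inserts after position(s) 4, 9: riukesukukezug
surface: riukesukukezug


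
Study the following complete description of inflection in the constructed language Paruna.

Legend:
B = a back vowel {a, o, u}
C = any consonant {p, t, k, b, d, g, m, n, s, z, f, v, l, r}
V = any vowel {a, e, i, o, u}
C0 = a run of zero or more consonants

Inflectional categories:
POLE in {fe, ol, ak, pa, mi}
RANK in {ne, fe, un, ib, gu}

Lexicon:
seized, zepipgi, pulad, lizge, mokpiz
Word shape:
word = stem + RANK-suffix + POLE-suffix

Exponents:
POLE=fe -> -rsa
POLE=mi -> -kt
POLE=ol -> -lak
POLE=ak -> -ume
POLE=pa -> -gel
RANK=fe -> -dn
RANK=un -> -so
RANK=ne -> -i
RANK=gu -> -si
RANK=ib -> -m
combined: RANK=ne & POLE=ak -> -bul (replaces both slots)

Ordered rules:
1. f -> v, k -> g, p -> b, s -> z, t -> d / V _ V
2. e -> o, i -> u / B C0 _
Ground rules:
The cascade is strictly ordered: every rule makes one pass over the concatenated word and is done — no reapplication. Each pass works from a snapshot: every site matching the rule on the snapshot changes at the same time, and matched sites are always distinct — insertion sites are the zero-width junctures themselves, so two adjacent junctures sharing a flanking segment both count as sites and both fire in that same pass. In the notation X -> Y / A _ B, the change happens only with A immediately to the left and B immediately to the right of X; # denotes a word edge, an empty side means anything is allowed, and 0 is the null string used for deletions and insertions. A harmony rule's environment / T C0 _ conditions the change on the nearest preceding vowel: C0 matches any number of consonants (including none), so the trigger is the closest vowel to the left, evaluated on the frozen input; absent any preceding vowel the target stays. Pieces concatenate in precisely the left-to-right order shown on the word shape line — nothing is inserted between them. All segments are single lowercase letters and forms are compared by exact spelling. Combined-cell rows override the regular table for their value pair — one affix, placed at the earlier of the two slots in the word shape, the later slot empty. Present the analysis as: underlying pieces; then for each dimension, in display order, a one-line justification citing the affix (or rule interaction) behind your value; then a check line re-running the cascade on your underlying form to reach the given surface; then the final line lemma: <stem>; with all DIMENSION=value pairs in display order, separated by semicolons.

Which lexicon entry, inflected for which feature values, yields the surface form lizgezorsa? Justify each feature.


underlying: lizge-so-rsa
POLE=fe - signalled by the affix -rsa
RANK=un - signalled by the affix -so
check: lizgesorsa -> lizgezorsa -> lizgezorsa
lemma: lizge; POLE=fe; RANK=un


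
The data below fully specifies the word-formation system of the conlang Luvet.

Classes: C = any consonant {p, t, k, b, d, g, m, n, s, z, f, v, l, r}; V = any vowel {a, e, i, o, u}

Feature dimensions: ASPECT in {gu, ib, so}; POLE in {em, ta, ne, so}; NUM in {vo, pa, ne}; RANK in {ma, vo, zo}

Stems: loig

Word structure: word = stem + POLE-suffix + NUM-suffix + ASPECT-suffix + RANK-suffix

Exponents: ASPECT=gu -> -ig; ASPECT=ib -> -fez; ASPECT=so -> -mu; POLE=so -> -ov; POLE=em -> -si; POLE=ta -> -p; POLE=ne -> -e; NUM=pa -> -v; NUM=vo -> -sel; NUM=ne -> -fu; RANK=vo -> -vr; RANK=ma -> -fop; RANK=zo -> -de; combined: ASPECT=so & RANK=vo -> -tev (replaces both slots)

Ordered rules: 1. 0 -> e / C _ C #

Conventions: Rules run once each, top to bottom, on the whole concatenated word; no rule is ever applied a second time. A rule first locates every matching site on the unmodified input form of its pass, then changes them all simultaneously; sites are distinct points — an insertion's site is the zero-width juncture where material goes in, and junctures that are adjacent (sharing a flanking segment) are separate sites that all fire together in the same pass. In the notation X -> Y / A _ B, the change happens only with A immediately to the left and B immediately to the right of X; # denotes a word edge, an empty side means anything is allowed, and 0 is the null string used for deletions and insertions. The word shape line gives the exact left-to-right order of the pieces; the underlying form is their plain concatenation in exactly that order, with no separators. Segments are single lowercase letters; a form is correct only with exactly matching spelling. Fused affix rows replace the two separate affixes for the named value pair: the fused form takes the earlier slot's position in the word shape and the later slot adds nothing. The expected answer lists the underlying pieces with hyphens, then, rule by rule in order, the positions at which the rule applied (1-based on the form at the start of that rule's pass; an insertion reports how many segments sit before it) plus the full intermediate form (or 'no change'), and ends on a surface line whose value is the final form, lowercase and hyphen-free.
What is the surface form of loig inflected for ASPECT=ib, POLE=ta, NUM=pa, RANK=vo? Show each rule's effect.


underlying: loig-p-v-fez-vr
1. 0 -> e / C _ C #: inserts after position(s) 10: loigpvfezver
surface: loigpvfezver


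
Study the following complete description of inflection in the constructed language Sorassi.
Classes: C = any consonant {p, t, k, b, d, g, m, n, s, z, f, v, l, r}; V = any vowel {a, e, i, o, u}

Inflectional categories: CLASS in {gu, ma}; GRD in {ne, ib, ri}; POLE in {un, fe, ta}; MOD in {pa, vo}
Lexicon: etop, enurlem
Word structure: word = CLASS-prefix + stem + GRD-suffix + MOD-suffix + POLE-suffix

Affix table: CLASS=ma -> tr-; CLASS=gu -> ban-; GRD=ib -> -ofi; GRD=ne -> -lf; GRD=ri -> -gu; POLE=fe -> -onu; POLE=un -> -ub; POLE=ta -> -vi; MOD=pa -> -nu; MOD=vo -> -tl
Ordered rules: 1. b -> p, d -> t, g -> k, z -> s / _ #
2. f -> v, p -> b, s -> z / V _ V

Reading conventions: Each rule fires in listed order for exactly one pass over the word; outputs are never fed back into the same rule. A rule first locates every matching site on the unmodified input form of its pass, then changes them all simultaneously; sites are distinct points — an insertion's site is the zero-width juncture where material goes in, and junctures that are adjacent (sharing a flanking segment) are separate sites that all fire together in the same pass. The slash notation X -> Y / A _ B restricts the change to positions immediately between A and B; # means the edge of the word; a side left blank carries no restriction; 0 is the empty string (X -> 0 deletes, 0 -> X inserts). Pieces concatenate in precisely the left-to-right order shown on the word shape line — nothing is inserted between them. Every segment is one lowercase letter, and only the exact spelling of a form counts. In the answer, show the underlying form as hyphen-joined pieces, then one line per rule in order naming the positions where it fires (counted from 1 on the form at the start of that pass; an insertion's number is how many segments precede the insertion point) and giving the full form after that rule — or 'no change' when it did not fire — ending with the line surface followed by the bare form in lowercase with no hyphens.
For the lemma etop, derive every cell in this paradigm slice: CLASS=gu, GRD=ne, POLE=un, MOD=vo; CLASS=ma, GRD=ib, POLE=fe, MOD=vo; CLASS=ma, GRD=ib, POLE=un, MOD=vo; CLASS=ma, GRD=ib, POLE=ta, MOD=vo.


cell CLASS=gu, GRD=ne, POLE=un, MOD=vo:
underlying: ban-etop-lf-tl-ub
1. b -> p, d -> t, g -> k, z -> s / _ #: fires at position(s) 13: banetoplftlup
2. f -> v, p -> b, s -> z / V _ V: no change
surface: banetoplftlup

cell CLASS=ma, GRD=ib, POLE=fe, MOD=vo:
underlying: tr-etop-ofi-tl-onu
1. b -> p, d -> t, g -> k, z -> s / _ #: no change
2. f -> v, p -> b, s -> z / V _ V: fires at position(s) 6, 8: tretobovitlonu
surface: tretobovitlonu

cell CLASS=ma, GRD=ib, POLE=un, MOD=vo:
underlying: tr-etop-ofi-tl-ub
1. b -> p, d -> t, g -> k, z -> s / _ #: fires at position(s) 13: tretopofitlup
2. f -> v, p -> b, s -> z / V _ V: fires at position(s) 6, 8: tretobovitlup
surface: tretobovitlup

cell CLASS=ma, GRD=ib, POLE=ta, MOD=vo:
underlying: tr-etop-ofi-tl-vi
1. b -> p, d -> t, g -> k, z -> s / _ #: no change
2. f -> v, p -> b, s -> z / V _ V: fires at position(s) 6, 8: tretobovitlvi
surface: tretobovitlvi


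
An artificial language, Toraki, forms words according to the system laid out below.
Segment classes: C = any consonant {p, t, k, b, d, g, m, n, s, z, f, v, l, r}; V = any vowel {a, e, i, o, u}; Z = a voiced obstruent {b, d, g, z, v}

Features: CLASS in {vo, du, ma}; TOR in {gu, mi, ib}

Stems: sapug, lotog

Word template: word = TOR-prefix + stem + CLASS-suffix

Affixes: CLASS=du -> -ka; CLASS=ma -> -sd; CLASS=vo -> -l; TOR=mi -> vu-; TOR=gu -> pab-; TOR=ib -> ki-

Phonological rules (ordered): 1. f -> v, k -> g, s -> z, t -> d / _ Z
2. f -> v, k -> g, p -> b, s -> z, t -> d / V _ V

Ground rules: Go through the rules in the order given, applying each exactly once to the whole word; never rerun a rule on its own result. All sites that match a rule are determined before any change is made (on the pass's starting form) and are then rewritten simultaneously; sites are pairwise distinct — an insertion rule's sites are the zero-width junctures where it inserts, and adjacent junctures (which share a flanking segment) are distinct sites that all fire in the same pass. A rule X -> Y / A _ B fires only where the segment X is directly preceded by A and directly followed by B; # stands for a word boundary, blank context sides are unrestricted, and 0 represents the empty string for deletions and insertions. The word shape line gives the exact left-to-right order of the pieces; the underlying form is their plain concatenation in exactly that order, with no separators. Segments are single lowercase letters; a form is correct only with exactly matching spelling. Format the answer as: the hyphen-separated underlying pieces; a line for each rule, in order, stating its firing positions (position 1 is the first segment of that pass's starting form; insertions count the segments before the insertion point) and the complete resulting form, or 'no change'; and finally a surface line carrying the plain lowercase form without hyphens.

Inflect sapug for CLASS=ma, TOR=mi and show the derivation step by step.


underlying: vu-sapug-sd
1. f -> v, k -> g, s -> z, t -> d / _ Z: fires at position(s) 8: vusapugzd
2. f -> v, k -> g, p -> b, s -> z, t -> d / V _ V: fires at position(s) 3, 5: vuzabugzd
surface: vuzabugzd


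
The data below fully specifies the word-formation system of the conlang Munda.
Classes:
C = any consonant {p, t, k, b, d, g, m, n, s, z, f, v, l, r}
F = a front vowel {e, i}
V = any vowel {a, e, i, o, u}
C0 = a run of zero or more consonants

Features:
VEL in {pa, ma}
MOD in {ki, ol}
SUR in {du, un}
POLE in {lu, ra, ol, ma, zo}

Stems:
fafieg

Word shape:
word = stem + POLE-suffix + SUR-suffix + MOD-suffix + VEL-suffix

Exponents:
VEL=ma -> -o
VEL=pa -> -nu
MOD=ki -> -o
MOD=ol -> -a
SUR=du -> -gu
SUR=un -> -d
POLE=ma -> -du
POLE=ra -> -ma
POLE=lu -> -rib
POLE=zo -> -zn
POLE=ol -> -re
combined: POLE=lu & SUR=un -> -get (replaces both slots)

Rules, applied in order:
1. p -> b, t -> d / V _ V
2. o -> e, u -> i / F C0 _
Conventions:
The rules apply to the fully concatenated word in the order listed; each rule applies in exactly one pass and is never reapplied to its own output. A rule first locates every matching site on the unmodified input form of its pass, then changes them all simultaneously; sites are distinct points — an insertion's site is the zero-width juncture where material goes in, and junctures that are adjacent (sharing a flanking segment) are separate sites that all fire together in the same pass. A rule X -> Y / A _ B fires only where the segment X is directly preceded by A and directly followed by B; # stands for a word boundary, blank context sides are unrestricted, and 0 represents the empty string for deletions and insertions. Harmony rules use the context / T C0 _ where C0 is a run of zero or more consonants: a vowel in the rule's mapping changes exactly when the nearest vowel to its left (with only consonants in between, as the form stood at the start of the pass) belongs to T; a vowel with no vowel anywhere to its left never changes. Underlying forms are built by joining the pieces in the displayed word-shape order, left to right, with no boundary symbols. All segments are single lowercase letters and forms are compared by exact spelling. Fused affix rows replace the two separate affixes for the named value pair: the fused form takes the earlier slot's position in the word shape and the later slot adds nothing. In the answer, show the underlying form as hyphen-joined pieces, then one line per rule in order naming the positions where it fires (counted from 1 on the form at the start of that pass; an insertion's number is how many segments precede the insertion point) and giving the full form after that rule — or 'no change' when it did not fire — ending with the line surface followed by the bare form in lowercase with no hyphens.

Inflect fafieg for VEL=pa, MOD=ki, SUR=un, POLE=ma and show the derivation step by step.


underlying: fafieg-du-d-o-nu
1. p -> b, t -> d / V _ V: no change
2. o -> e, u -> i / F C0 _: fires at position(s) 8: fafiegdidonu
surface: fafiegdidonu


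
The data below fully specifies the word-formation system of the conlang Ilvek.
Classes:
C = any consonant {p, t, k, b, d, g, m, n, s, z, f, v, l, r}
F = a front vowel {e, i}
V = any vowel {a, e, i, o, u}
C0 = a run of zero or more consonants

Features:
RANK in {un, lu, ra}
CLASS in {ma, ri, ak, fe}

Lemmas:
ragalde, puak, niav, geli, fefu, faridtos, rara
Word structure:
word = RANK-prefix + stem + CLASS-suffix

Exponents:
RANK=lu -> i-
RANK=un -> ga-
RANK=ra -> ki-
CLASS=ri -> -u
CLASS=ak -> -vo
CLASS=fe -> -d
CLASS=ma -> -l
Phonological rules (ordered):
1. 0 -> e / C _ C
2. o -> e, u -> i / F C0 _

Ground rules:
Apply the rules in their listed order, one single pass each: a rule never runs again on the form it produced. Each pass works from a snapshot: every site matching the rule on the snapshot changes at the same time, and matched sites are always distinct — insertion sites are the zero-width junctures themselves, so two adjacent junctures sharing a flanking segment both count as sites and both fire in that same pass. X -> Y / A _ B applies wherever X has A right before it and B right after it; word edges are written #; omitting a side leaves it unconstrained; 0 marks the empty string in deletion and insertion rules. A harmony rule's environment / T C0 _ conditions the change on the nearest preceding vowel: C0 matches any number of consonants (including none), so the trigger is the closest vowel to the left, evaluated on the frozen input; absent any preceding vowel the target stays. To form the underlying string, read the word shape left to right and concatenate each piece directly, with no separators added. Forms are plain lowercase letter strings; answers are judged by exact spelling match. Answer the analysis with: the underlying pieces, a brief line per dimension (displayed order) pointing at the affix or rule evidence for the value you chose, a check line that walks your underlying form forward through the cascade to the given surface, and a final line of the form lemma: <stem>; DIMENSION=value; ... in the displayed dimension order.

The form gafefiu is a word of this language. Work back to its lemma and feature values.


underlying: ga-fefu-u
RANK=un - signalled by the affix ga-
CLASS=ri - signalled by the affix -u
check: gafefuu -> gafefuu -> gafefiu
lemma: fefu; RANK=un; CLASS=ri


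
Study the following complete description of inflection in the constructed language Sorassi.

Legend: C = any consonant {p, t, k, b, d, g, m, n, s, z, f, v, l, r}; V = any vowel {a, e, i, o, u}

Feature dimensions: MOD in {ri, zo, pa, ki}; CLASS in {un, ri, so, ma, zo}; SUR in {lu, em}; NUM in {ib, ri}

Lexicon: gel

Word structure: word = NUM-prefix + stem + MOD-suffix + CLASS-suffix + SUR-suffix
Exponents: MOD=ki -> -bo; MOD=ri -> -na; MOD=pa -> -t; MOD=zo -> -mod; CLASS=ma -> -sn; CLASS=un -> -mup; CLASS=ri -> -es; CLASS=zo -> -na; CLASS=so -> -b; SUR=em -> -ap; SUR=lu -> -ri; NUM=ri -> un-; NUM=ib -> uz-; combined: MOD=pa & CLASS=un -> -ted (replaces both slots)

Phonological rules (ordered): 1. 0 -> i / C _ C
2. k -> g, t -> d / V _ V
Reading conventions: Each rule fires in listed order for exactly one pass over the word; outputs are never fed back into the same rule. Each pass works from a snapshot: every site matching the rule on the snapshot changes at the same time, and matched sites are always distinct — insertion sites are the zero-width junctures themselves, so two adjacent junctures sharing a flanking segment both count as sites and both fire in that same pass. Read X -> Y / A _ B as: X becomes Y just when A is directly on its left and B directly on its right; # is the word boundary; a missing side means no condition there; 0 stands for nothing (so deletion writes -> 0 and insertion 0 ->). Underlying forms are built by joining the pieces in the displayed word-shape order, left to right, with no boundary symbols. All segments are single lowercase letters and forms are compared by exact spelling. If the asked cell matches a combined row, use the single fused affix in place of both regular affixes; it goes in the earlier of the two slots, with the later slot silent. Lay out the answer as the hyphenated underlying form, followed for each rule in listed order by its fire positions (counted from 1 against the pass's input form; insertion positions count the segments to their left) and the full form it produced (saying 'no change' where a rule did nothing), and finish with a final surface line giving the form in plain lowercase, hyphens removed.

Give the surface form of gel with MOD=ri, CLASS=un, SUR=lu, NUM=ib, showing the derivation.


underlying: uz-gel-na-mup-ri
1. 0 -> i / C _ C: inserts after position(s) 2, 5, 10: uzigelinamupiri
2. k -> g, t -> d / V _ V: no change
surface: uzigelinamupiri
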